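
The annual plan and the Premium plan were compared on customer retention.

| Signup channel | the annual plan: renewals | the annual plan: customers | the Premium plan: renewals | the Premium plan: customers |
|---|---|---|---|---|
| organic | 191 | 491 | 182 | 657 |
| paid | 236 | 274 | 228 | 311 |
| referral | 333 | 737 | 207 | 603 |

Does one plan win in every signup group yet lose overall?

Organic: the annual plan 191/491 = 38.9%, the Premium plan 182/657 = 27.7% → the annual plan
Paid: the annual plan 236/274 = 86.1%, the Premium plan 228/311 = 73.3% → the annual plan
Referral: the annual plan 333/737 = 45.2%, the Premium plan 207/603 = 34.3% → the annual plan
Overall: the annual plan 760/1502 = 50.6%, the Premium plan 617/1571 = 39.3% → the annual plan
The annual plan wins overall and in every signup group — no reversal.

No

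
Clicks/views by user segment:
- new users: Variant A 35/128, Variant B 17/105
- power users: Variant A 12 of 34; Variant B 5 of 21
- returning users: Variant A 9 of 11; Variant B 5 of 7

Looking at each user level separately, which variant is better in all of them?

New users: Variant A 35/128 = 27.3%, Variant B 17/105 = 16.2% → Variant A
Power users: Variant A 12/34 = 35.3%, Variant B 5/21 = 23.8% → Variant A
Returning users: Variant A 9/11 = 81.8%, Variant B 5/7 = 71.4% → Variant A
Variant A has the higher rate in all 3 groups.

Variant A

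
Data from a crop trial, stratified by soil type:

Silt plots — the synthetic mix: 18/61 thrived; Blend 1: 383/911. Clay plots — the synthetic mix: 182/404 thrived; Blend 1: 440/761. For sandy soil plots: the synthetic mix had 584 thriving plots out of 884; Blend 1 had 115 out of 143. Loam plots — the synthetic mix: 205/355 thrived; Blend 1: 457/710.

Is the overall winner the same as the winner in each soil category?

No

Silt: the synthetic mix 18/61 = 29.5%, Blend 1 383/911 = 42.0% → Blend 1
Clay: the synthetic mix 182/404 = 45.0%, Blend 1 440/761 = 57.8% → Blend 1
Sandy soil: the synthetic mix 584/884 = 66.1%, Blend 1 115/143 = 80.4% → Blend 1
Loam: the synthetic mix 205/355 = 57.7%, Blend 1 457/710 = 64.4% → Blend 1
Overall: the synthetic mix 989/1704 = 58.0%, Blend 1 1395/2525 = 55.2% → the synthetic mix
Blend 1 wins each soil group but the synthetic mix wins overall — the comparison reverses. Blend 1's plots skew toward silt, which has a lower base rate.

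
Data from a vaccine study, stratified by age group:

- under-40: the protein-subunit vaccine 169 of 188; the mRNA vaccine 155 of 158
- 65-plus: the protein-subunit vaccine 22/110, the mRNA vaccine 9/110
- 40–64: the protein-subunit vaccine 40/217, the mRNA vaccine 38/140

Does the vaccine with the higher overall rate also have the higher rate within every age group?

No

Under-40: the protein-subunit vaccine 169/188 = 89.9%, the mRNA vaccine 155/158 = 98.1% → the mRNA vaccine
65-plus: the protein-subunit vaccine 22/110 = 20.0%, the mRNA vaccine 9/110 = 8.2% → the protein-subunit vaccine
40–64: the protein-subunit vaccine 40/217 = 18.4%, the mRNA vaccine 38/140 = 27.1% → the mRNA vaccine
Overall: the protein-subunit vaccine 231/515 = 44.9%, the mRNA vaccine 202/408 = 49.5% → the mRNA vaccine
Neither sweeps: the protein-subunit vaccine wins 1 of 3 groups, the mRNA vaccine wins 2. The mRNA vaccine wins overall but not every group — no Simpson reversal.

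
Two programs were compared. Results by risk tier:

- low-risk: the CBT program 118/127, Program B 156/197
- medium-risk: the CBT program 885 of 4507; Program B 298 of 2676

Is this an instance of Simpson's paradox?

No

Low-risk: the CBT program 118/127 = 92.9%, Program B 156/197 = 79.2% → the CBT program
Medium-risk: the CBT program 885/4507 = 19.6%, Program B 298/2676 = 11.1% → the CBT program
Overall: the CBT program 1003/4634 = 21.6%, Program B 454/2873 = 15.8% → the CBT program
The CBT program wins overall and in every risk group — no reversal.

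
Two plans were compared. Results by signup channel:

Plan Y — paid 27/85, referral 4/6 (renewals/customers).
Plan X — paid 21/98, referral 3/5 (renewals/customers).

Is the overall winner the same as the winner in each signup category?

Paid: Plan Y 27/85 = 31.8%, Plan X 21/98 = 21.4% → Plan Y
Referral: Plan Y 4/6 = 66.7%, Plan X 3/5 = 60.0% → Plan Y
Overall: Plan Y 31/91 = 34.1%, Plan X 24/103 = 23.3% → Plan Y
Plan Y wins overall and in every signup group — no reversal.

Yes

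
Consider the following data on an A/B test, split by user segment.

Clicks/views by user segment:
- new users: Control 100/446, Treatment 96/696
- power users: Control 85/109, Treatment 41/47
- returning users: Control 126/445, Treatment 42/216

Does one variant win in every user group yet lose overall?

New users: Control 100/446 = 22.4%, Treatment 96/696 = 13.8% → Control
Power users: Control 85/109 = 78.0%, Treatment 41/47 = 87.2% → Treatment
Returning users: Control 126/445 = 28.3%, Treatment 42/216 = 19.4% → Control
Overall: Control 311/1000 = 31.1%, Treatment 179/959 = 18.7% → Control
Neither sweeps: Control wins 2 of 3 groups, Treatment wins 1. Control wins overall but not every group — no Simpson reversal.

No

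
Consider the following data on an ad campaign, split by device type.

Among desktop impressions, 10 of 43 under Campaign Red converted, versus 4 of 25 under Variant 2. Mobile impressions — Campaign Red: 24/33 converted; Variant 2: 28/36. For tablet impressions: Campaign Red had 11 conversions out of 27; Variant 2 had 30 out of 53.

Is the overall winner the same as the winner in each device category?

Desktop: Campaign Red 10/43 = 23.3%, Variant 2 4/25 = 16.0% → Campaign Red
Mobile: Campaign Red 24/33 = 72.7%, Variant 2 28/36 = 77.8% → Variant 2
Tablet: Campaign Red 11/27 = 40.7%, Variant 2 30/53 = 56.6% → Variant 2
Overall: Campaign Red 45/103 = 43.7%, Variant 2 62/114 = 54.4% → Variant 2
Neither sweeps: Campaign Red wins 1 of 3 groups, Variant 2 wins 2. Variant 2 wins overall but not every group — no Simpson reversal.

No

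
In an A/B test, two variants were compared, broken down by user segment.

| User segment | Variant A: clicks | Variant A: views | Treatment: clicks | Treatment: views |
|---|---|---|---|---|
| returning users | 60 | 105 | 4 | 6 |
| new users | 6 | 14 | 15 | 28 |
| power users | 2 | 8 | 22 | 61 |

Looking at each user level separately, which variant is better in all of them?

Returning users: Variant A 60/105 = 57.1%, Treatment 4/6 = 66.7% → Treatment
New users: Variant A 6/14 = 42.9%, Treatment 15/28 = 53.6% → Treatment
Power users: Variant A 2/8 = 25.0%, Treatment 22/61 = 36.1% → Treatment
Treatment has the higher rate in all 3 groups.

Treatment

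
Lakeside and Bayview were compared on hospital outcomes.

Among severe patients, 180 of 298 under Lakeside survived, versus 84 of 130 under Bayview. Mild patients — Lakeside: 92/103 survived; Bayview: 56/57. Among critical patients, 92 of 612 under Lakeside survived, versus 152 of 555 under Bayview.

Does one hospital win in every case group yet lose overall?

Severe: Lakeside 180/298 = 60.4%, Bayview 84/130 = 64.6% → Bayview
Mild: Lakeside 92/103 = 89.3%, Bayview 56/57 = 98.2% → Bayview
Critical: Lakeside 92/612 = 15.0%, Bayview 152/555 = 27.4% → Bayview
Overall: Lakeside 364/1013 = 35.9%, Bayview 292/742 = 39.4% → Bayview
Bayview wins overall and in every case group — no reversal.

No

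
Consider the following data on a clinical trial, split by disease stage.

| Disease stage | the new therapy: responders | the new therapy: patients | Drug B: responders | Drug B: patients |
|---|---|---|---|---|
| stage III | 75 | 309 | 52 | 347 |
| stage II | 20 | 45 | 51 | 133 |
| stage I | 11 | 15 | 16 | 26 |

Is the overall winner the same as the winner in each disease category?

Yes

Stage III: the new therapy 75/309 = 24.3%, Drug B 52/347 = 15.0% → the new therapy
Stage II: the new therapy 20/45 = 44.4%, Drug B 51/133 = 38.3% → the new therapy
Stage I: the new therapy 11/15 = 73.3%, Drug B 16/26 = 61.5% → the new therapy
Overall: the new therapy 106/369 = 28.7%, Drug B 119/506 = 23.5% → the new therapy
The new therapy wins overall and in every disease group — no reversal.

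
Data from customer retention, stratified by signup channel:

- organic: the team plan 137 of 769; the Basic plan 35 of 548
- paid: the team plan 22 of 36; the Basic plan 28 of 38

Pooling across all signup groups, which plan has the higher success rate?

Organic: the team plan 137/769 = 17.8%, the Basic plan 35/548 = 6.4% → the team plan
Paid: the team plan 22/36 = 61.1%, the Basic plan 28/38 = 73.7% → the Basic plan
Overall: the team plan 159/805 = 19.8%, the Basic plan 63/586 = 10.8% → the team plan
(Neither sweeps every signup group, but the team plan has the higher pooled rate.)

the team plan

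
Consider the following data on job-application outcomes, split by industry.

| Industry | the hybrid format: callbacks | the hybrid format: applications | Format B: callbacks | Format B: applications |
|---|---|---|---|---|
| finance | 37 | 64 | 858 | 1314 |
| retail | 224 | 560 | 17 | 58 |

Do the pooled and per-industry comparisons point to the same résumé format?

Finance: the hybrid format 37/64 = 57.8%, Format B 858/1314 = 65.3% → Format B
Retail: the hybrid format 224/560 = 40.0%, Format B 17/58 = 29.3% → the hybrid format
Overall: the hybrid format 261/624 = 41.8%, Format B 875/1372 = 63.8% → Format B
Neither sweeps: the hybrid format wins 1 of 2 groups, Format B wins 1. Format B wins overall but not every group — no Simpson reversal.

No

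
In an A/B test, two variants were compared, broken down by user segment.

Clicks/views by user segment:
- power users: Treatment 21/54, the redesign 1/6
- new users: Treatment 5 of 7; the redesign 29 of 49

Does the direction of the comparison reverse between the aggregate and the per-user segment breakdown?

Yes

Power users: Treatment 21/54 = 38.9%, the redesign 1/6 = 16.7% → Treatment
New users: Treatment 5/7 = 71.4%, the redesign 29/49 = 59.2% → Treatment
Overall: Treatment 26/61 = 42.6%, the redesign 30/55 = 54.5% → the redesign
Treatment wins each user group but the redesign wins overall — the comparison reverses. Treatment's views skew toward power users, which has a lower base rate.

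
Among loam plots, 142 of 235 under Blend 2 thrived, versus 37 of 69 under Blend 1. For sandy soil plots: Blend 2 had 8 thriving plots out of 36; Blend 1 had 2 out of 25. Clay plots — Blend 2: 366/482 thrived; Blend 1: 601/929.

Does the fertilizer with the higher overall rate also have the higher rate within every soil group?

Yes

Loam: Blend 2 142/235 = 60.4%, Blend 1 37/69 = 53.6% → Blend 2
Sandy soil: Blend 2 8/36 = 22.2%, Blend 1 2/25 = 8.0% → Blend 2
Clay: Blend 2 366/482 = 75.9%, Blend 1 601/929 = 64.7% → Blend 2
Overall: Blend 2 516/753 = 68.5%, Blend 1 640/1023 = 62.6% → Blend 2
Blend 2 wins overall and in every soil group — no reversal.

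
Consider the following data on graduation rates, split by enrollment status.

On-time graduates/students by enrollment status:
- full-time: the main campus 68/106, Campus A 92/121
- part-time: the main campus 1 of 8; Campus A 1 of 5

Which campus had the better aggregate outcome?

Full-time: the main campus 68/106 = 64.2%, Campus A 92/121 = 76.0% → Campus A
Part-time: the main campus 1/8 = 12.5%, Campus A 1/5 = 20.0% → Campus A
Overall: the main campus 69/114 = 60.5%, Campus A 93/126 = 73.8% → Campus A

Campus A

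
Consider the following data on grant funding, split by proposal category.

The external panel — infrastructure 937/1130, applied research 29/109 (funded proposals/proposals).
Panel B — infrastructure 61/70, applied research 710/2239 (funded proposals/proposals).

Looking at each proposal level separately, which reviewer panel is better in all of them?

Panel B

Infrastructure: the external panel 937/1130 = 82.9%, Panel B 61/70 = 87.1% → Panel B
Applied research: the external panel 29/109 = 26.6%, Panel B 710/2239 = 31.7% → Panel B
Panel B has the higher rate in both groups.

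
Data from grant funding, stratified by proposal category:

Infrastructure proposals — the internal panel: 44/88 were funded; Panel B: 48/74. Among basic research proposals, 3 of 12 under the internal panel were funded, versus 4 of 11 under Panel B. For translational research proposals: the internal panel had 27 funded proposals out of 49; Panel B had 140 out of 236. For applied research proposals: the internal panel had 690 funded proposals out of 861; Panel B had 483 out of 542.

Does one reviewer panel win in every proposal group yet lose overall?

Infrastructure: the internal panel 44/88 = 50.0%, Panel B 48/74 = 64.9% → Panel B
Basic research: the internal panel 3/12 = 25.0%, Panel B 4/11 = 36.4% → Panel B
Translational research: the internal panel 27/49 = 55.1%, Panel B 140/236 = 59.3% → Panel B
Applied research: the internal panel 690/861 = 80.1%, Panel B 483/542 = 89.1% → Panel B
Overall: the internal panel 764/1010 = 75.6%, Panel B 675/863 = 78.2% → Panel B
Panel B wins overall and in every proposal group — no reversal.

No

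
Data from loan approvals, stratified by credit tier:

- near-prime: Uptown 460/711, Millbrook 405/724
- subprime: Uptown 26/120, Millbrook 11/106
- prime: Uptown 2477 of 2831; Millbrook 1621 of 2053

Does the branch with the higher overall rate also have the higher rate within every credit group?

Near-prime: Uptown 460/711 = 64.7%, Millbrook 405/724 = 55.9% → Uptown
Subprime: Uptown 26/120 = 21.7%, Millbrook 11/106 = 10.4% → Uptown
Prime: Uptown 2477/2831 = 87.5%, Millbrook 1621/2053 = 79.0% → Uptown
Overall: Uptown 2963/3662 = 80.9%, Millbrook 2037/2883 = 70.7% → Uptown
Uptown wins overall and in every credit group — no reversal.

Yes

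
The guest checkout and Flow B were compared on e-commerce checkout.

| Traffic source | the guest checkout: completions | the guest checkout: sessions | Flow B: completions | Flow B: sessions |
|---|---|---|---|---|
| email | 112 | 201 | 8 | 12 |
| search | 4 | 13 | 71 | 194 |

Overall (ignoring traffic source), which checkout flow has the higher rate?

Email: the guest checkout 112/201 = 55.7%, Flow B 8/12 = 66.7% → Flow B
Search: the guest checkout 4/13 = 30.8%, Flow B 71/194 = 36.6% → Flow B
Overall: the guest checkout 116/214 = 54.2%, Flow B 79/206 = 38.3% → the guest checkout
(Flow B wins every traffic group but the guest checkout wins overall — Flow B's sessions skew toward the low-rate search group.)

the guest checkout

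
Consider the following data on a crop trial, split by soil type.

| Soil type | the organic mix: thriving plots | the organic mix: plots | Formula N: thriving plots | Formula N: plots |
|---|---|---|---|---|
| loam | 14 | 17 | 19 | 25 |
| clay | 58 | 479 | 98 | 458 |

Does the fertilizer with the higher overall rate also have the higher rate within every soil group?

No

Loam: the organic mix 14/17 = 82.4%, Formula N 19/25 = 76.0% → the organic mix
Clay: the organic mix 58/479 = 12.1%, Formula N 98/458 = 21.4% → Formula N
Overall: the organic mix 72/496 = 14.5%, Formula N 117/483 = 24.2% → Formula N
Neither sweeps: the organic mix wins 1 of 2 groups, Formula N wins 1. Formula N wins overall but not every group — no Simpson reversal.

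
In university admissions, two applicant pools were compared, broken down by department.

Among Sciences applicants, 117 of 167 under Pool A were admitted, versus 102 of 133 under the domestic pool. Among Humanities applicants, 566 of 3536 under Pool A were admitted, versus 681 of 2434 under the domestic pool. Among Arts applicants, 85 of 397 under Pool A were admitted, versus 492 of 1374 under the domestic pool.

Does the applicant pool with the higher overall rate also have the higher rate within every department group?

Yes

Sciences: Pool A 117/167 = 70.1%, the domestic pool 102/133 = 76.7% → the domestic pool
Humanities: Pool A 566/3536 = 16.0%, the domestic pool 681/2434 = 28.0% → the domestic pool
Arts: Pool A 85/397 = 21.4%, the domestic pool 492/1374 = 35.8% → the domestic pool
Overall: Pool A 768/4100 = 18.7%, the domestic pool 1275/3941 = 32.4% → the domestic pool
The domestic pool wins overall and in every department group — no reversal.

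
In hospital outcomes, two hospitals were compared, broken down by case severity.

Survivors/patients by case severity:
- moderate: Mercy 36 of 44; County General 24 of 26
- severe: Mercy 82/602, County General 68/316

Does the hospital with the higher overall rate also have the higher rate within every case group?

Yes

Moderate: Mercy 36/44 = 81.8%, County General 24/26 = 92.3% → County General
Severe: Mercy 82/602 = 13.6%, County General 68/316 = 21.5% → County General
Overall: Mercy 118/646 = 18.3%, County General 92/342 = 26.9% → County General
County General wins overall and in every case group — no reversal.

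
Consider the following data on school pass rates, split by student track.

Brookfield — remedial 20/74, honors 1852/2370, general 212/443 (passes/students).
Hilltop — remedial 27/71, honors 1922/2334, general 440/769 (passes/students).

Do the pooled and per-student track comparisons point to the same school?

Remedial: Brookfield 20/74 = 27.0%, Hilltop 27/71 = 38.0% → Hilltop
Honors: Brookfield 1852/2370 = 78.1%, Hilltop 1922/2334 = 82.3% → Hilltop
General: Brookfield 212/443 = 47.9%, Hilltop 440/769 = 57.2% → Hilltop
Overall: Brookfield 2084/2887 = 72.2%, Hilltop 2389/3174 = 75.3% → Hilltop
Hilltop wins overall and in every student group — no reversal.

Yes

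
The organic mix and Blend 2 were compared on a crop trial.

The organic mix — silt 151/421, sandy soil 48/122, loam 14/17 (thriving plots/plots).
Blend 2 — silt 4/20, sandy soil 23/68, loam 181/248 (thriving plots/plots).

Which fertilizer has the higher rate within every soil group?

Silt: the organic mix 151/421 = 35.9%, Blend 2 4/20 = 20.0% → the organic mix
Sandy soil: the organic mix 48/122 = 39.3%, Blend 2 23/68 = 33.8% → the organic mix
Loam: the organic mix 14/17 = 82.4%, Blend 2 181/248 = 73.0% → the organic mix
The organic mix has the higher rate in all 3 groups.

the organic mix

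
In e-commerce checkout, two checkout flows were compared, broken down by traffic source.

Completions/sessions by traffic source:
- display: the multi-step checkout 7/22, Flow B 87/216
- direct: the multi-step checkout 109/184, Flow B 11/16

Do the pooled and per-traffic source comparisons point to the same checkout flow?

Display: the multi-step checkout 7/22 = 31.8%, Flow B 87/216 = 40.3% → Flow B
Direct: the multi-step checkout 109/184 = 59.2%, Flow B 11/16 = 68.8% → Flow B
Overall: the multi-step checkout 116/206 = 56.3%, Flow B 98/232 = 42.2% → the multi-step checkout
Flow B wins each traffic group but the multi-step checkout wins overall — the comparison reverses. Flow B's sessions skew toward display, which has a lower base rate.

No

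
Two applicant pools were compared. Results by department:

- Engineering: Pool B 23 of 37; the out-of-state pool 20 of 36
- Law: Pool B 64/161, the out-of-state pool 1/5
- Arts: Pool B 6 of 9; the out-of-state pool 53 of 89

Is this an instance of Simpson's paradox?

Yes

Engineering: Pool B 23/37 = 62.2%, the out-of-state pool 20/36 = 55.6% → Pool B
Law: Pool B 64/161 = 39.8%, the out-of-state pool 1/5 = 20.0% → Pool B
Arts: Pool B 6/9 = 66.7%, the out-of-state pool 53/89 = 59.6% → Pool B
Overall: Pool B 93/207 = 44.9%, the out-of-state pool 74/130 = 56.9% → the out-of-state pool
Pool B wins each department group but the out-of-state pool wins overall — the comparison reverses. Pool B's applicants skew toward Law, which has a lower base rate.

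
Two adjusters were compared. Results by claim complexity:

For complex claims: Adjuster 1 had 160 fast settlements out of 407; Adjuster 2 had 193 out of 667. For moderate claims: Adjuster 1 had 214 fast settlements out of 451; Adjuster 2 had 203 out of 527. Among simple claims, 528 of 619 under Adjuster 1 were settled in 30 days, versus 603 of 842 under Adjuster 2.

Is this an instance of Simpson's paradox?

Complex: Adjuster 1 160/407 = 39.3%, Adjuster 2 193/667 = 28.9% → Adjuster 1
Moderate: Adjuster 1 214/451 = 47.5%, Adjuster 2 203/527 = 38.5% → Adjuster 1
Simple: Adjuster 1 528/619 = 85.3%, Adjuster 2 603/842 = 71.6% → Adjuster 1
Overall: Adjuster 1 902/1477 = 61.1%, Adjuster 2 999/2036 = 49.1% → Adjuster 1
Adjuster 1 wins overall and in every claim group — no reversal.

No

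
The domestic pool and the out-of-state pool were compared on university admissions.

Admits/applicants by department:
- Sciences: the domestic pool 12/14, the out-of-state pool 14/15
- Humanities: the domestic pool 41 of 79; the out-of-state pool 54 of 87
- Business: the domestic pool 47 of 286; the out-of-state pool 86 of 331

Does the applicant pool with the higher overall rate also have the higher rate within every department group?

Sciences: the domestic pool 12/14 = 85.7%, the out-of-state pool 14/15 = 93.3% → the out-of-state pool
Humanities: the domestic pool 41/79 = 51.9%, the out-of-state pool 54/87 = 62.1% → the out-of-state pool
Business: the domestic pool 47/286 = 16.4%, the out-of-state pool 86/331 = 26.0% → the out-of-state pool
Overall: the domestic pool 100/379 = 26.4%, the out-of-state pool 154/433 = 35.6% → the out-of-state pool
The out-of-state pool wins overall and in every department group — no reversal.

Yes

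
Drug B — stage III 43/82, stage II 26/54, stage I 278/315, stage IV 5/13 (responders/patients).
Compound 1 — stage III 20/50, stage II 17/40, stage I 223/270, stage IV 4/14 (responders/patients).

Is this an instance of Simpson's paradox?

No

Stage III: Drug B 43/82 = 52.4%, Compound 1 20/50 = 40.0% → Drug B
Stage II: Drug B 26/54 = 48.1%, Compound 1 17/40 = 42.5% → Drug B
Stage I: Drug B 278/315 = 88.3%, Compound 1 223/270 = 82.6% → Drug B
Stage IV: Drug B 5/13 = 38.5%, Compound 1 4/14 = 28.6% → Drug B
Overall: Drug B 352/464 = 75.9%, Compound 1 264/374 = 70.6% → Drug B
Drug B wins overall and in every disease group — no reversal.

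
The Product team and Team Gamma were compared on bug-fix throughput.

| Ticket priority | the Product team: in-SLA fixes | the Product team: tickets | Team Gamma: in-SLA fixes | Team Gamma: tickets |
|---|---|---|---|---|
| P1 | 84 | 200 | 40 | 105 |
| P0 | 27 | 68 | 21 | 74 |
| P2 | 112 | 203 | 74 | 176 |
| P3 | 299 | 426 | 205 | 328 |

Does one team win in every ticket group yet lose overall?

P1: the Product team 84/200 = 42.0%, Team Gamma 40/105 = 38.1% → the Product team
P0: the Product team 27/68 = 39.7%, Team Gamma 21/74 = 28.4% → the Product team
P2: the Product team 112/203 = 55.2%, Team Gamma 74/176 = 42.0% → the Product team
P3: the Product team 299/426 = 70.2%, Team Gamma 205/328 = 62.5% → the Product team
Overall: the Product team 522/897 = 58.2%, Team Gamma 340/683 = 49.8% → the Product team
The Product team wins overall and in every ticket group — no reversal.

No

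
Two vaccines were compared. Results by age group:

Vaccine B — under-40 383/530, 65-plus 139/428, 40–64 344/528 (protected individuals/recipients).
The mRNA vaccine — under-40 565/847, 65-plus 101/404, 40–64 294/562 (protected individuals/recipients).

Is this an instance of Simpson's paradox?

Under-40: Vaccine B 383/530 = 72.3%, the mRNA vaccine 565/847 = 66.7% → Vaccine B
65-plus: Vaccine B 139/428 = 32.5%, the mRNA vaccine 101/404 = 25.0% → Vaccine B
40–64: Vaccine B 344/528 = 65.2%, the mRNA vaccine 294/562 = 52.3% → Vaccine B
Overall: Vaccine B 866/1486 = 58.3%, the mRNA vaccine 960/1813 = 53.0% → Vaccine B
Vaccine B wins overall and in every age group — no reversal.

No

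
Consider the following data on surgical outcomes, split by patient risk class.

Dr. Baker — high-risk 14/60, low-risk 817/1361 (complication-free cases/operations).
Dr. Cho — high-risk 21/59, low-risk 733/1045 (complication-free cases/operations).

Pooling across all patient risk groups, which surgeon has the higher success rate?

Dr. Cho

High-risk: Dr. Baker 14/60 = 23.3%, Dr. Cho 21/59 = 35.6% → Dr. Cho
Low-risk: Dr. Baker 817/1361 = 60.0%, Dr. Cho 733/1045 = 70.1% → Dr. Cho
Overall: Dr. Baker 831/1421 = 58.5%, Dr. Cho 754/1104 = 68.3% → Dr. Cho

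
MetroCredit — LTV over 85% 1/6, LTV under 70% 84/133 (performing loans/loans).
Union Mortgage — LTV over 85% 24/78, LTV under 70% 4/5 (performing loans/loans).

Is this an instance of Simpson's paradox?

Yes

LTV over 85%: MetroCredit 1/6 = 16.7%, Union Mortgage 24/78 = 30.8% → Union Mortgage
LTV under 70%: MetroCredit 84/133 = 63.2%, Union Mortgage 4/5 = 80.0% → Union Mortgage
Overall: MetroCredit 85/139 = 61.2%, Union Mortgage 28/83 = 33.7% → MetroCredit
Union Mortgage wins each loan-to-value group but MetroCredit wins overall — the comparison reverses. Union Mortgage's loans skew toward LTV over 85%, which has a lower base rate.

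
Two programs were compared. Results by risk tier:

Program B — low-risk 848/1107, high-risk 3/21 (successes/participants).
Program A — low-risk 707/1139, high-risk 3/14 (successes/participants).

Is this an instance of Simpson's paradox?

No

Low-risk: Program B 848/1107 = 76.6%, Program A 707/1139 = 62.1% → Program B
High-risk: Program B 3/21 = 14.3%, Program A 3/14 = 21.4% → Program A
Overall: Program B 851/1128 = 75.4%, Program A 710/1153 = 61.6% → Program B
Neither sweeps: Program B wins 1 of 2 groups, Program A wins 1. Program B wins overall but not every group — no Simpson reversal.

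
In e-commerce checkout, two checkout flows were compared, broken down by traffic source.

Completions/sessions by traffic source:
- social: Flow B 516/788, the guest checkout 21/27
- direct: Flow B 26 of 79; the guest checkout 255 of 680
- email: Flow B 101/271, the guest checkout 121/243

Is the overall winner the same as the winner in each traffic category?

Social: Flow B 516/788 = 65.5%, the guest checkout 21/27 = 77.8% → the guest checkout
Direct: Flow B 26/79 = 32.9%, the guest checkout 255/680 = 37.5% → the guest checkout
Email: Flow B 101/271 = 37.3%, the guest checkout 121/243 = 49.8% → the guest checkout
Overall: Flow B 643/1138 = 56.5%, the guest checkout 397/950 = 41.8% → Flow B
The guest checkout wins each traffic group but Flow B wins overall — the comparison reverses. The guest checkout's sessions skew toward direct, which has a lower base rate.

No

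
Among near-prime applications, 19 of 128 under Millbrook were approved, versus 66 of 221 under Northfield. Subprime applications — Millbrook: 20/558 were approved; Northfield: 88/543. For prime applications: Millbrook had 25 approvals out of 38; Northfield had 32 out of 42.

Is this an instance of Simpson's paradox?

No

Near-prime: Millbrook 19/128 = 14.8%, Northfield 66/221 = 29.9% → Northfield
Subprime: Millbrook 20/558 = 3.6%, Northfield 88/543 = 16.2% → Northfield
Prime: Millbrook 25/38 = 65.8%, Northfield 32/42 = 76.2% → Northfield
Overall: Millbrook 64/724 = 8.8%, Northfield 186/806 = 23.1% → Northfield
Northfield wins overall and in every credit group — no reversal.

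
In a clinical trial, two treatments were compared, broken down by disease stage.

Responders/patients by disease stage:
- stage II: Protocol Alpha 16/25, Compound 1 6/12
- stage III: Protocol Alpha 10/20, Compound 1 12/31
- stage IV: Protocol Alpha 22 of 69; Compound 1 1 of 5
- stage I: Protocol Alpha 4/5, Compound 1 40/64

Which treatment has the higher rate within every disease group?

Protocol Alpha

Stage II: Protocol Alpha 16/25 = 64.0%, Compound 1 6/12 = 50.0% → Protocol Alpha
Stage III: Protocol Alpha 10/20 = 50.0%, Compound 1 12/31 = 38.7% → Protocol Alpha
Stage IV: Protocol Alpha 22/69 = 31.9%, Compound 1 1/5 = 20.0% → Protocol Alpha
Stage I: Protocol Alpha 4/5 = 80.0%, Compound 1 40/64 = 62.5% → Protocol Alpha
Protocol Alpha has the higher rate in all 4 groups.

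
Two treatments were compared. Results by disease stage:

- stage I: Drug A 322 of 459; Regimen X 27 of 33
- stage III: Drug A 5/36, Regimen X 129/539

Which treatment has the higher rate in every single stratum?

Regimen X

Stage I: Drug A 322/459 = 70.2%, Regimen X 27/33 = 81.8% → Regimen X
Stage III: Drug A 5/36 = 13.9%, Regimen X 129/539 = 23.9% → Regimen X
Regimen X has the higher rate in both groups.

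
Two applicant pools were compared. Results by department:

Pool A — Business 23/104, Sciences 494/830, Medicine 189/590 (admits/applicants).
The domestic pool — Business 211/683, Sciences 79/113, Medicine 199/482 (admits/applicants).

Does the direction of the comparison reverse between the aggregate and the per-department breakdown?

Yes

Business: Pool A 23/104 = 22.1%, the domestic pool 211/683 = 30.9% → the domestic pool
Sciences: Pool A 494/830 = 59.5%, the domestic pool 79/113 = 69.9% → the domestic pool
Medicine: Pool A 189/590 = 32.0%, the domestic pool 199/482 = 41.3% → the domestic pool
Overall: Pool A 706/1524 = 46.3%, the domestic pool 489/1278 = 38.3% → Pool A
The domestic pool wins each department group but Pool A wins overall — the comparison reverses. The domestic pool's applicants skew toward Business, which has a lower base rate.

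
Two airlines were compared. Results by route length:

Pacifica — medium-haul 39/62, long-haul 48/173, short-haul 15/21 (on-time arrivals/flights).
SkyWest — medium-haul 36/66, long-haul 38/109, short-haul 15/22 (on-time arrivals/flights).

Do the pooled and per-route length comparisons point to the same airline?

Medium-haul: Pacifica 39/62 = 62.9%, SkyWest 36/66 = 54.5% → Pacifica
Long-haul: Pacifica 48/173 = 27.7%, SkyWest 38/109 = 34.9% → SkyWest
Short-haul: Pacifica 15/21 = 71.4%, SkyWest 15/22 = 68.2% → Pacifica
Overall: Pacifica 102/256 = 39.8%, SkyWest 89/197 = 45.2% → SkyWest
Neither sweeps: Pacifica wins 2 of 3 groups, SkyWest wins 1. SkyWest wins overall but not every group — no Simpson reversal.

No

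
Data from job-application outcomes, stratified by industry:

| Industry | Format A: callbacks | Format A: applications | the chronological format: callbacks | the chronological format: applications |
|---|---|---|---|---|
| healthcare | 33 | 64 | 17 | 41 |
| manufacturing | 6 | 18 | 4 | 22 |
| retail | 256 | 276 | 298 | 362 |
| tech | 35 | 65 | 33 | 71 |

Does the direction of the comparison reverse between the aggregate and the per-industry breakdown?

No

Healthcare: Format A 33/64 = 51.6%, the chronological format 17/41 = 41.5% → Format A
Manufacturing: Format A 6/18 = 33.3%, the chronological format 4/22 = 18.2% → Format A
Retail: Format A 256/276 = 92.8%, the chronological format 298/362 = 82.3% → Format A
Tech: Format A 35/65 = 53.8%, the chronological format 33/71 = 46.5% → Format A
Overall: Format A 330/423 = 78.0%, the chronological format 352/496 = 71.0% → Format A
Format A wins overall and in every industry group — no reversal.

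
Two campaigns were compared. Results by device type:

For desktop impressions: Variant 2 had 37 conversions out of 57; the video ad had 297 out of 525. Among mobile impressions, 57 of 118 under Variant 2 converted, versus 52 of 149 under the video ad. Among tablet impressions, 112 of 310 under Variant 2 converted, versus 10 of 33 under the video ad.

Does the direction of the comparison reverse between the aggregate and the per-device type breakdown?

Desktop: Variant 2 37/57 = 64.9%, the video ad 297/525 = 56.6% → Variant 2
Mobile: Variant 2 57/118 = 48.3%, the video ad 52/149 = 34.9% → Variant 2
Tablet: Variant 2 112/310 = 36.1%, the video ad 10/33 = 30.3% → Variant 2
Overall: Variant 2 206/485 = 42.5%, the video ad 359/707 = 50.8% → the video ad
Variant 2 wins each device group but the video ad wins overall — the comparison reverses. Variant 2's impressions skew toward tablet, which has a lower base rate.

Yes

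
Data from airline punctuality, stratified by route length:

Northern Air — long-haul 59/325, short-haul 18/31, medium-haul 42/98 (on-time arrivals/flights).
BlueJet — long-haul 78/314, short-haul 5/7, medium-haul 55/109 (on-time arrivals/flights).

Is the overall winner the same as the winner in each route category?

Yes

Long-haul: Northern Air 59/325 = 18.2%, BlueJet 78/314 = 24.8% → BlueJet
Short-haul: Northern Air 18/31 = 58.1%, BlueJet 5/7 = 71.4% → BlueJet
Medium-haul: Northern Air 42/98 = 42.9%, BlueJet 55/109 = 50.5% → BlueJet
Overall: Northern Air 119/454 = 26.2%, BlueJet 138/430 = 32.1% → BlueJet
BlueJet wins overall and in every route group — no reversal.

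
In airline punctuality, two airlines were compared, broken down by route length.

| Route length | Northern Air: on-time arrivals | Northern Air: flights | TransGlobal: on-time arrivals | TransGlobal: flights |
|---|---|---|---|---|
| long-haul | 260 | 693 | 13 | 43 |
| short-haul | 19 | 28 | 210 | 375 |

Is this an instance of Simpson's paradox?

Yes

Long-haul: Northern Air 260/693 = 37.5%, TransGlobal 13/43 = 30.2% → Northern Air
Short-haul: Northern Air 19/28 = 67.9%, TransGlobal 210/375 = 56.0% → Northern Air
Overall: Northern Air 279/721 = 38.7%, TransGlobal 223/418 = 53.3% → TransGlobal
Northern Air wins each route group but TransGlobal wins overall — the comparison reverses. Northern Air's flights skew toward long-haul, which has a lower base rate.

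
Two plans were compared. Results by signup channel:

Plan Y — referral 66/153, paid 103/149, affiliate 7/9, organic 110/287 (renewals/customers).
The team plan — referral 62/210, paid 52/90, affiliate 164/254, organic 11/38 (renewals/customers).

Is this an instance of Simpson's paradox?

Referral: Plan Y 66/153 = 43.1%, the team plan 62/210 = 29.5% → Plan Y
Paid: Plan Y 103/149 = 69.1%, the team plan 52/90 = 57.8% → Plan Y
Affiliate: Plan Y 7/9 = 77.8%, the team plan 164/254 = 64.6% → Plan Y
Organic: Plan Y 110/287 = 38.3%, the team plan 11/38 = 28.9% → Plan Y
Overall: Plan Y 286/598 = 47.8%, the team plan 289/592 = 48.8% → the team plan
Plan Y wins each signup group but the team plan wins overall — the comparison reverses. Plan Y's customers skew toward organic, which has a lower base rate.

Yes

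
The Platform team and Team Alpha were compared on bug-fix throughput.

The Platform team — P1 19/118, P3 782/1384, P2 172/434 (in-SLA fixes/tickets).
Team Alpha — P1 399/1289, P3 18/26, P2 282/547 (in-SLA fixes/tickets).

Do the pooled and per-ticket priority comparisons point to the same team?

P1: the Platform team 19/118 = 16.1%, Team Alpha 399/1289 = 31.0% → Team Alpha
P3: the Platform team 782/1384 = 56.5%, Team Alpha 18/26 = 69.2% → Team Alpha
P2: the Platform team 172/434 = 39.6%, Team Alpha 282/547 = 51.6% → Team Alpha
Overall: the Platform team 973/1936 = 50.3%, Team Alpha 699/1862 = 37.5% → the Platform team
Team Alpha wins each ticket group but the Platform team wins overall — the comparison reverses. Team Alpha's tickets skew toward P1, which has a lower base rate.

No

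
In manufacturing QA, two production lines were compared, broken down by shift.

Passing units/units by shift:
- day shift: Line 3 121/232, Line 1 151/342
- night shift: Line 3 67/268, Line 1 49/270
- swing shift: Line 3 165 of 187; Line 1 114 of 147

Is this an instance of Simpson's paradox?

Day shift: Line 3 121/232 = 52.2%, Line 1 151/342 = 44.2% → Line 3
Night shift: Line 3 67/268 = 25.0%, Line 1 49/270 = 18.1% → Line 3
Swing shift: Line 3 165/187 = 88.2%, Line 1 114/147 = 77.6% → Line 3
Overall: Line 3 353/687 = 51.4%, Line 1 314/759 = 41.4% → Line 3
Line 3 wins overall and in every shift group — no reversal.

No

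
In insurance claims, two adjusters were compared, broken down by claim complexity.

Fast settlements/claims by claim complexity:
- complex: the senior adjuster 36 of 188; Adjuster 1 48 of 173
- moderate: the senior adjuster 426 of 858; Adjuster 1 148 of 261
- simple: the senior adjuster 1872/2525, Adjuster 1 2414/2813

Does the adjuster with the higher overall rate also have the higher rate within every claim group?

Complex: the senior adjuster 36/188 = 19.1%, Adjuster 1 48/173 = 27.7% → Adjuster 1
Moderate: the senior adjuster 426/858 = 49.7%, Adjuster 1 148/261 = 56.7% → Adjuster 1
Simple: the senior adjuster 1872/2525 = 74.1%, Adjuster 1 2414/2813 = 85.8% → Adjuster 1
Overall: the senior adjuster 2334/3571 = 65.4%, Adjuster 1 2610/3247 = 80.4% → Adjuster 1
Adjuster 1 wins overall and in every claim group — no reversal.

Yes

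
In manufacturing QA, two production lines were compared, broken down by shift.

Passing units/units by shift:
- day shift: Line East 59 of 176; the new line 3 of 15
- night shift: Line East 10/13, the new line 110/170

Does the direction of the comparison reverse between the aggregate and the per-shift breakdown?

Yes

Day shift: Line East 59/176 = 33.5%, the new line 3/15 = 20.0% → Line East
Night shift: Line East 10/13 = 76.9%, the new line 110/170 = 64.7% → Line East
Overall: Line East 69/189 = 36.5%, the new line 113/185 = 61.1% → the new line
Line East wins each shift group but the new line wins overall — the comparison reverses. Line East's units skew toward day shift, which has a lower base rate.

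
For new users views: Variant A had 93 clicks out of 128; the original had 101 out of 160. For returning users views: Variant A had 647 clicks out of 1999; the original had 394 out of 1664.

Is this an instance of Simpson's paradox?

No

New users: Variant A 93/128 = 72.7%, the original 101/160 = 63.1% → Variant A
Returning users: Variant A 647/1999 = 32.4%, the original 394/1664 = 23.7% → Variant A
Overall: Variant A 740/2127 = 34.8%, the original 495/1824 = 27.1% → Variant A
Variant A wins overall and in every user group — no reversal.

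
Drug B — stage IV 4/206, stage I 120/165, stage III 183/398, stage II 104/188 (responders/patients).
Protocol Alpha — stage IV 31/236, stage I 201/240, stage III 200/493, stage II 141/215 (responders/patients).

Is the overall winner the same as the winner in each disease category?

No

Stage IV: Drug B 4/206 = 1.9%, Protocol Alpha 31/236 = 13.1% → Protocol Alpha
Stage I: Drug B 120/165 = 72.7%, Protocol Alpha 201/240 = 83.8% → Protocol Alpha
Stage III: Drug B 183/398 = 46.0%, Protocol Alpha 200/493 = 40.6% → Drug B
Stage II: Drug B 104/188 = 55.3%, Protocol Alpha 141/215 = 65.6% → Protocol Alpha
Overall: Drug B 411/957 = 42.9%, Protocol Alpha 573/1184 = 48.4% → Protocol Alpha
Neither sweeps: Drug B wins 1 of 4 groups, Protocol Alpha wins 3. Protocol Alpha wins overall but not every group — no Simpson reversal.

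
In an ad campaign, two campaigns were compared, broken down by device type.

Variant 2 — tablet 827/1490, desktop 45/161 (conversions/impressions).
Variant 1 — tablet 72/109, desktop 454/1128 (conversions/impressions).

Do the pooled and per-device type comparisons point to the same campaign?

Tablet: Variant 2 827/1490 = 55.5%, Variant 1 72/109 = 66.1% → Variant 1
Desktop: Variant 2 45/161 = 28.0%, Variant 1 454/1128 = 40.2% → Variant 1
Overall: Variant 2 872/1651 = 52.8%, Variant 1 526/1237 = 42.5% → Variant 2
Variant 1 wins each device group but Variant 2 wins overall — the comparison reverses. Variant 1's impressions skew toward desktop, which has a lower base rate.

No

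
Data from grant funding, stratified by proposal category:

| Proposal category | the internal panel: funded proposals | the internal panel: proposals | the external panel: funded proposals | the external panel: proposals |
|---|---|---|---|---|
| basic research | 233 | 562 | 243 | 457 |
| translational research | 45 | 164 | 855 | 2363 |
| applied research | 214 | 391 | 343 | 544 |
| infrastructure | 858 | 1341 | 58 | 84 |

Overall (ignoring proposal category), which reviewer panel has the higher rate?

Basic research: the internal panel 233/562 = 41.5%, the external panel 243/457 = 53.2% → the external panel
Translational research: the internal panel 45/164 = 27.4%, the external panel 855/2363 = 36.2% → the external panel
Applied research: the internal panel 214/391 = 54.7%, the external panel 343/544 = 63.1% → the external panel
Infrastructure: the internal panel 858/1341 = 64.0%, the external panel 58/84 = 69.0% → the external panel
Overall: the internal panel 1350/2458 = 54.9%, the external panel 1499/3448 = 43.5% → the internal panel
(The external panel wins every proposal group but the internal panel wins overall — the external panel's proposals skew toward the low-rate translational research group.)

the internal panel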